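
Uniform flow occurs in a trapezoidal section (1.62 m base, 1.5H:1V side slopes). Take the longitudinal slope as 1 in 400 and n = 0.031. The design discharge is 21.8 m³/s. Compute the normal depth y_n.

Manning's equation rearranged: A R^(2/3) = nQ / (1·√S) = 0.031 × 21.8 / (√0.0025) = 13.52.
Try y = 1.62 m: A R^(2/3) = 6.022 — too small.
Try y = 2.34 m: A R^(2/3) = 13.51 — ≈ 13.52.

y_n = 2.34 m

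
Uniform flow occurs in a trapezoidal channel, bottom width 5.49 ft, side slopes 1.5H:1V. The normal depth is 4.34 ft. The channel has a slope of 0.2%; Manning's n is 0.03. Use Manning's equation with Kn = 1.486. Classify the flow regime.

With bottom width b = 5.49 ft and side slope z = 1.5: A = (b + zy)y = (5.49 + 1.5×4.34)×4.34 = 52.08 ft²; P = b + 2y√(1+z²) = 5.49 + 2×4.34×1.803 = 21.14 ft.
Hydraulic radius R = A/P = 52.08/21.14 = 2.464 ft.
V = (1.486/n) R^(2/3) √S = (1.486/0.03) × 2.464^(2/3) × √0.002 = 4.041 ft/s. Hydraulic depth D_h = A/T = 52.08/18.51 = 2.814 ft.
Froude number Fr = V/√(g·D_h) = 4.041/√(32.2×2.814) = 0.425, which is less than 1, so the flow is subcritical.

subcritical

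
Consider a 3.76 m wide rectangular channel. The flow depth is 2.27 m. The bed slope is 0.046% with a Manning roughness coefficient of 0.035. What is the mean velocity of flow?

V = 0.624 m/s

Flow area A = b·y = 3.76 × 2.27 = 8.535 m². Wetted perimeter P = b + 2y = 3.76 + 2×2.27 = 8.3 m.
Hydraulic radius R = A/P = 8.535/8.3 = 1.028 m.
From Manning's equation, V = (1/n) R^(2/3) S^(1/2) = (1/0.035) × 1.028^(2/3) × 0.00046^(1/2) = 0.624 m/s.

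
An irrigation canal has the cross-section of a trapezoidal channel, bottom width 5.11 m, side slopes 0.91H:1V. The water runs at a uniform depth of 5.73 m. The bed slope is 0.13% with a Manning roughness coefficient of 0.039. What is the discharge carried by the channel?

With bottom width b = 5.11 m and side slope z = 0.91: A = (b + zy)y = (5.11 + 0.91×5.73)×5.73 = 59.16 m²; P = b + 2y√(1+z²) = 5.11 + 2×5.73×1.352 = 20.6 m.
Hydraulic radius R = A/P = 59.16/20.6 = 2.871 m.
Manning's equation: Q = (1/n) A R^(2/3) S^(1/2) = (1/0.039) × 59.16 × 2.871^(2/3) × 0.0013^(1/2) = 110 m³/s.

Q = 110 m³/s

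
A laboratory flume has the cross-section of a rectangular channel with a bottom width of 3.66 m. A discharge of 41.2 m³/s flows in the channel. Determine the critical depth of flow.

y_c = 2.35 m

For a rectangular channel, critical depth y_c = (q²/g)^(1/3) where q = Q/b = 41.2/3.66 = 11.26 m²/s.
So y_c = (11.26²/9.81)^(1/3) = 2.35 m.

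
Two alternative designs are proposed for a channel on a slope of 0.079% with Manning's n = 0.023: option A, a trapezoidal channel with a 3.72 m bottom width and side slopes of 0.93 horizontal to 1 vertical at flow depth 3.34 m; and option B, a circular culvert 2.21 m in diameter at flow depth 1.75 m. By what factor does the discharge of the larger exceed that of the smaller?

13.4

Channel A: With bottom width b = 3.72 m and side slope z = 0.93: A = (b + zy)y = (3.72 + 0.93×3.34)×3.34 = 22.8 m²; P = b + 2y√(1+z²) = 3.72 + 2×3.34×1.366 = 12.84 m. Hydraulic radius R = A/P = 22.8/12.84 = 1.775 m. Q_A = (1/0.023)·22.8·1.775^(2/3)·√0.00079 = 40.85 m³/s.
Channel B: For a circular section of diameter D = 2.21 m at depth y = 1.75 m, the central angle is θ = 2 arccos(1 − 2y/D) = 4.388 rad. Then A = (D²/8)(θ − sin θ) = 3.258 m² and P = Dθ/2 = 4.849 m. Hydraulic radius R = A/P = 3.258/4.849 = 0.6718 m. Q_B = (1/0.023)·3.258·0.6718^(2/3)·√0.00079 = 3.054 m³/s.
The larger discharge is 40.85 m³/s and the smaller is 3.054 m³/s; the ratio is 13.4.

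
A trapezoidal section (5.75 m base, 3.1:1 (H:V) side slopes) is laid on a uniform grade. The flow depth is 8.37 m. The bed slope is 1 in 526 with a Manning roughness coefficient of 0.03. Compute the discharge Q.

Q = 1040 m³/s

With bottom width b = 5.75 m and side slope z = 3.1: A = (b + zy)y = (5.75 + 3.1×8.37)×8.37 = 265.3 m²; P = b + 2y√(1+z²) = 5.75 + 2×8.37×3.257 = 60.28 m.
Hydraulic radius R = A/P = 265.3/60.28 = 4.401 m.
Manning's equation: Q = (1/n) A R^(2/3) S^(1/2) = (1/0.03) × 265.3 × 4.401^(2/3) × 0.001901^(1/2) = 1040 m³/s.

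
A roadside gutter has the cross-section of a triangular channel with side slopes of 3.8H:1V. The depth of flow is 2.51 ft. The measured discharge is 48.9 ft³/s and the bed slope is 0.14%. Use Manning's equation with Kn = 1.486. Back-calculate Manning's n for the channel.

For a triangular section with side slope z = 3.8: A = zy² = 3.8×2.51² = 23.94 ft²; P = 2y√(1+z²) = 2×2.51×3.929 = 19.73 ft.
Hydraulic radius R = A/P = 23.94/19.73 = 1.214 ft.
Rearranging Manning's equation: n = (1.486/Q) A R^(2/3) S^(1/2) = (1.486/48.9) × 23.94 × 1.214^(2/3) × √0.0014 = 0.031.

n = 0.031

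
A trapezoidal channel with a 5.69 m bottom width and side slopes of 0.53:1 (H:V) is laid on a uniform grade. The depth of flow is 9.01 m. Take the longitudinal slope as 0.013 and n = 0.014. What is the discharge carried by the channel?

Q = 1810 m³/s

With bottom width b = 5.69 m and side slope z = 0.53: A = (b + zy)y = (5.69 + 0.53×9.01)×9.01 = 94.29 m²; P = b + 2y√(1+z²) = 5.69 + 2×9.01×1.132 = 26.08 m.
Hydraulic radius R = A/P = 94.29/26.08 = 3.615 m.
Manning's equation: Q = (1/n) A R^(2/3) S^(1/2) = (1/0.014) × 94.29 × 3.615^(2/3) × 0.013^(1/2) = 1810 m³/s.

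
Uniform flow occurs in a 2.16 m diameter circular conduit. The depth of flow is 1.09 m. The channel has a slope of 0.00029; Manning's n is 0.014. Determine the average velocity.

V = 0.81 m/s

For a circular section of diameter D = 2.16 m at depth y = 1.09 m, the central angle is θ = 2 arccos(1 − 2y/D) = 3.16 rad. Then A = (D²/8)(θ − sin θ) = 1.854 m² and P = Dθ/2 = 3.413 m.
Hydraulic radius R = A/P = 1.854/3.413 = 0.5432 m.
From Manning's equation, V = (1/n) R^(2/3) S^(1/2) = (1/0.014) × 0.5432^(2/3) × 0.00029^(1/2) = 0.81 m/s.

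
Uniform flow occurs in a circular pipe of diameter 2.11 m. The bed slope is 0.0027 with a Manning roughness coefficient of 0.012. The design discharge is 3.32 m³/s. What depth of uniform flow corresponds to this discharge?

Manning's equation rearranged: A R^(2/3) = nQ / (1·√S) = 0.012 × 3.32 / (√0.0027) = 0.7667.
Try y = 0.608 m: A R^(2/3) = 0.4134 — short.
Try y = 0.842 m: A R^(2/3) = 0.7659 — matches.

y_n = 0.842 m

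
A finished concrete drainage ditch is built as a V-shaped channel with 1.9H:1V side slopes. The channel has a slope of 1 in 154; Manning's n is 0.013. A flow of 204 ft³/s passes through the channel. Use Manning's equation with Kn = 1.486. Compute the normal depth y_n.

y_n = 3.08 ft

Manning's equation rearranged: A R^(2/3) = nQ / (1.486·√S) = 0.013 × 204 / (1.486 × √0.006494) = 22.15.
At y = 3.75 ft: A R^(2/3) = 37.45 — high.
At y = 2.1 ft: A R^(2/3) = 7.978 — low.
At y = 3.08 ft: A R^(2/3) = 22.15 — close enough.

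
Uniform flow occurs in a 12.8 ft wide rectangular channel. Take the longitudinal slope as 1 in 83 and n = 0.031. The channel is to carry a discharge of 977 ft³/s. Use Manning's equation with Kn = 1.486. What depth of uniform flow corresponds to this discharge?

y_n = 6.61 ft

Manning's equation rearranged: A R^(2/3) = nQ / (1.486·√S) = 0.031 × 977 / (1.486 × √0.01205) = 185.7.
Trying y = 5.06 ft: A R^(2/3) = 129.5 — too small.
Trying y = 7.3 ft: A R^(2/3) = 211.7 — too large.
Trying y = 6.61 ft: A R^(2/3) = 185.7 — close enough.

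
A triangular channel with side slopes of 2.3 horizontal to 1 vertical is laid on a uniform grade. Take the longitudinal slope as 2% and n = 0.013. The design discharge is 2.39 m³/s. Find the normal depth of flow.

y_n = 0.504 m

Manning's equation rearranged: A R^(2/3) = nQ / (1·√S) = 0.013 × 2.39 / (√0.02) = 0.2197.
At y = 0.578 m: A R^(2/3) = 0.317 — high.
At y = 0.382 m: A R^(2/3) = 0.1051 — low.
At y = 0.504 m: A R^(2/3) = 0.22 — matches.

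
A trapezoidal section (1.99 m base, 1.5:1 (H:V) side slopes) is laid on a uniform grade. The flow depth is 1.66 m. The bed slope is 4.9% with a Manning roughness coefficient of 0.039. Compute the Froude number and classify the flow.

supercritical

With bottom width b = 1.99 m and side slope z = 1.5: A = (b + zy)y = (1.99 + 1.5×1.66)×1.66 = 7.437 m²; P = b + 2y√(1+z²) = 1.99 + 2×1.66×1.803 = 7.975 m.
Hydraulic radius R = A/P = 7.437/7.975 = 0.9325 m.
V = (1/n) R^(2/3) √S = (1/0.039) × 0.9325^(2/3) × √0.049 = 5.417 m/s. Hydraulic depth D_h = A/T = 7.437/6.97 = 1.067 m.
Froude number Fr = V/√(g·D_h) = 5.417/√(9.81×1.067) = 1.67, which is greater than 1, so the flow is supercritical.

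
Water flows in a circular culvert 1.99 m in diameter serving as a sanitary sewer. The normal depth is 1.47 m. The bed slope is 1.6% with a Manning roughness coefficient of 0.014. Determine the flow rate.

Q = 15.8 m³/s

For a circular section of diameter D = 1.99 m at depth y = 1.47 m, the central angle is θ = 2 arccos(1 − 2y/D) = 4.137 rad. Then A = (D²/8)(θ − sin θ) = 2.463 m² and P = Dθ/2 = 4.116 m.
Hydraulic radius R = A/P = 2.463/4.116 = 0.5984 m.
Manning's equation: Q = (1/n) A R^(2/3) S^(1/2) = (1/0.014) × 2.463 × 0.5984^(2/3) × 0.016^(1/2) = 15.8 m³/s.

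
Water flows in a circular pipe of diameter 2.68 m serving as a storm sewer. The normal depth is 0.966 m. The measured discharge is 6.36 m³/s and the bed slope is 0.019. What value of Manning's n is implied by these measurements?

n = 0.026

For a circular section of diameter D = 2.68 m at depth y = 0.966 m, the central angle is θ = 2 arccos(1 − 2y/D) = 2.576 rad. Then A = (D²/8)(θ − sin θ) = 1.831 m² and P = Dθ/2 = 3.452 m.
Hydraulic radius R = A/P = 1.831/3.452 = 0.5306 m.
Rearranging Manning's equation: n = (1/Q) A R^(2/3) S^(1/2) = (1/6.36) × 1.831 × 0.5306^(2/3) × √0.019 = 0.026.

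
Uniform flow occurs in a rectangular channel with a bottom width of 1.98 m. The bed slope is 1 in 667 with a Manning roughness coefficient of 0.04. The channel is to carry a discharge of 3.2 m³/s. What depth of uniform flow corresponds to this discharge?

Manning's equation rearranged: A R^(2/3) = nQ / (1·√S) = 0.04 × 3.2 / (√0.001499) = 3.306.
Trying y = 1.53 m: A R^(2/3) = 2.158 — short.
Trying y = 2.7 m: A R^(2/3) = 4.312 — over.
Trying y = 2.16 m: A R^(2/3) = 3.303 — ≈ 3.306.

y_n = 2.16 m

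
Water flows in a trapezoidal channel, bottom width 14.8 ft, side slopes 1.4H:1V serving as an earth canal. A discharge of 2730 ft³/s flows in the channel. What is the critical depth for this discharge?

At critical depth, Q² T / (g A³) = 1, i.e. A³/T = Q²/g = 2730²/32.2 = 231500.
At y = 6.17 ft: A³/T = 94280 — short.
At y = 9.55 ft: A³/T = 468700 — over.
At y = 7.9 ft: A³/T = 230900 — close enough.

y_c = 7.9 ft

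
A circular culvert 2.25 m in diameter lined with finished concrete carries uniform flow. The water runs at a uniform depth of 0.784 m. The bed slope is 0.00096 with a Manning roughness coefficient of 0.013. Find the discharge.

Q = 1.68 m³/s

For a circular section of diameter D = 2.25 m at depth y = 0.784 m, the central angle is θ = 2 arccos(1 − 2y/D) = 2.526 rad. Then A = (D²/8)(θ − sin θ) = 1.233 m² and P = Dθ/2 = 2.841 m.
Hydraulic radius R = A/P = 1.233/2.841 = 0.4338 m.
Manning's equation: Q = (1/n) A R^(2/3) S^(1/2) = (1/0.013) × 1.233 × 0.4338^(2/3) × 0.00096^(1/2) = 1.68 m³/s.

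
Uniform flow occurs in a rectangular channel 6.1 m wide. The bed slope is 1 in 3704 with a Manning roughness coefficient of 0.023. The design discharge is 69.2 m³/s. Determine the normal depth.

y_n = 9.15 m

Manning's equation rearranged: A R^(2/3) = nQ / (1·√S) = 0.023 × 69.2 / (√0.00027) = 96.87.
Trying y = 7.13 m: A R^(2/3) = 72.14 — too small.
Trying y = 9.15 m: A R^(2/3) = 96.9 — close enough.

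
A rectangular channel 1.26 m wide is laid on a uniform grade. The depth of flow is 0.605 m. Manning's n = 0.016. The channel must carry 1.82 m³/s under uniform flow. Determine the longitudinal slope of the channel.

S = 0.007

Flow area A = b·y = 1.26 × 0.605 = 0.7623 m². Wetted perimeter P = b + 2y = 1.26 + 2×0.605 = 2.47 m.
Hydraulic radius R = A/P = 0.7623/2.47 = 0.3086 m.
From Manning's equation, S = [nQ / (1 A R^(2/3))]² = [0.016 × 1.82 / (1 × 0.7623 × 0.3086^(2/3))]² = 0.007.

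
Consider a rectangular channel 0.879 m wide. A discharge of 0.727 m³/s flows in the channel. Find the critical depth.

y_c = 0.412 m

For a rectangular channel, critical depth y_c = (q²/g)^(1/3) where q = Q/b = 0.727/0.879 = 0.8271 m²/s.
So y_c = (0.8271²/9.81)^(1/3) = 0.412 m.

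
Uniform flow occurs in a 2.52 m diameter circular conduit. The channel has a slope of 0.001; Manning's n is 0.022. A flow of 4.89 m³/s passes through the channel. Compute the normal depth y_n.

Manning's equation rearranged: A R^(2/3) = nQ / (1·√S) = 0.022 × 4.89 / (√0.001) = 3.402.
Try y = 2.15 m: A R^(2/3) = 3.787 — too large.
Try y = 1.92 m: A R^(2/3) = 3.403 — ≈ 3.402.

y_n = 1.92 m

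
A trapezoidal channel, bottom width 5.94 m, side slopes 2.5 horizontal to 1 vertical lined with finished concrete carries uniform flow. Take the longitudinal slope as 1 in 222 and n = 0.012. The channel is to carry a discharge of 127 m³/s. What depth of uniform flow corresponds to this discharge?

Manning's equation rearranged: A R^(2/3) = nQ / (1·√S) = 0.012 × 127 / (√0.004505) = 22.71.
Try y = 1.52 m: A R^(2/3) = 15.28 — short.
Try y = 1.86 m: A R^(2/3) = 22.67 — matches.

y_n = 1.86 m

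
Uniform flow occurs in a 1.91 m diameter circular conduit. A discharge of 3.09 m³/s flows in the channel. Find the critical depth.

At critical depth, Q² T / (g A³) = 1, i.e. A³/T = Q²/g = 3.09²/9.81 = 0.9733.
At y = 0.611 m: A³/T = 0.2768 — short.
At y = 1.03 m: A³/T = 2.055 — over.
At y = 0.847 m: A³/T = 0.9729 — ≈ 0.9733.

y_c = 0.847 m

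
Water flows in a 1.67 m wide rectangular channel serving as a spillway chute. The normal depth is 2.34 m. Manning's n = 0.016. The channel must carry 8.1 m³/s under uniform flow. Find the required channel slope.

S = 0.0021

Flow area A = b·y = 1.67 × 2.34 = 3.908 m². Wetted perimeter P = b + 2y = 1.67 + 2×2.34 = 6.35 m.
Hydraulic radius R = A/P = 3.908/6.35 = 0.6154 m.
From Manning's equation, S = [nQ / (1 A R^(2/3))]² = [0.016 × 8.1 / (1 × 3.908 × 0.6154^(2/3))]² = 0.0021.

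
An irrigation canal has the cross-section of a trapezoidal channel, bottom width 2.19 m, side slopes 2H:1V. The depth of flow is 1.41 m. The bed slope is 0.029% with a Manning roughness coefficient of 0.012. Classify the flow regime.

With bottom width b = 2.19 m and side slope z = 2: A = (b + zy)y = (2.19 + 2×1.41)×1.41 = 7.064 m²; P = b + 2y√(1+z²) = 2.19 + 2×1.41×2.236 = 8.496 m.
Hydraulic radius R = A/P = 7.064/8.496 = 0.8315 m.
V = (1/n) R^(2/3) √S = (1/0.012) × 0.8315^(2/3) × √0.00029 = 1.255 m/s. Hydraulic depth D_h = A/T = 7.064/7.83 = 0.9022 m.
Froude number Fr = V/√(g·D_h) = 1.255/√(9.81×0.9022) = 0.422, which is less than 1, so the flow is subcritical.

subcritical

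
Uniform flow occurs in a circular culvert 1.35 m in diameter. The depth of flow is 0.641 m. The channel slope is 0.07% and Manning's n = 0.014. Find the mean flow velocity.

For a circular section of diameter D = 1.35 m at depth y = 0.641 m, the central angle is θ = 2 arccos(1 − 2y/D) = 3.041 rad. Then A = (D²/8)(θ − sin θ) = 0.6698 m² and P = Dθ/2 = 2.053 m.
Hydraulic radius R = A/P = 0.6698/2.053 = 0.3263 m.
From Manning's equation, V = (1/n) R^(2/3) S^(1/2) = (1/0.014) × 0.3263^(2/3) × 0.0007^(1/2) = 0.896 m/s.

V = 0.896 m/s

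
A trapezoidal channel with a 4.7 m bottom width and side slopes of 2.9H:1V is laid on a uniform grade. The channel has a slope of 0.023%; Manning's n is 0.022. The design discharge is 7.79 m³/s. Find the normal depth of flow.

Manning's equation rearranged: A R^(2/3) = nQ / (1·√S) = 0.022 × 7.79 / (√0.00023) = 11.3.
Trying y = 1.52 m: A R^(2/3) = 13.72 — over.
Trying y = 1.21 m: A R^(2/3) = 8.697 — short.
Trying y = 1.38 m: A R^(2/3) = 11.29 — close enough.

y_n = 1.38 m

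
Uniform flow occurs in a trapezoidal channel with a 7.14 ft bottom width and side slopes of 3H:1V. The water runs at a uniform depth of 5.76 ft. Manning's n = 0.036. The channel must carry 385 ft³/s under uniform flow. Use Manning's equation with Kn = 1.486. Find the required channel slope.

S = 0.000922

With bottom width b = 7.14 ft and side slope z = 3: A = (b + zy)y = (7.14 + 3×5.76)×5.76 = 140.7 ft²; P = b + 2y√(1+z²) = 7.14 + 2×5.76×3.162 = 43.57 ft.
Hydraulic radius R = A/P = 140.7/43.57 = 3.228 ft.
From Manning's equation, S = [nQ / (1.486 A R^(2/3))]² = [0.036 × 385 / (1.486 × 140.7 × 3.228^(2/3))]² = 0.000922.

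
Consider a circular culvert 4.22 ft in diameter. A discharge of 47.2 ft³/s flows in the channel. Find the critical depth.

y_c = 2.02 ft

At critical depth, Q² T / (g A³) = 1, i.e. A³/T = Q²/g = 47.2²/32.2 = 69.19.
At y = 1.54 ft: A³/T = 24.23 — low.
At y = 2.02 ft: A³/T = 68.61 — close enough.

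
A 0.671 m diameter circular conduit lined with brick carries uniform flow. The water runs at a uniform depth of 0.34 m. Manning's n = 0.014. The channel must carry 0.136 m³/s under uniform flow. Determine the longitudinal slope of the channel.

S = 0.0012

For a circular section of diameter D = 0.671 m at depth y = 0.34 m, the central angle is θ = 2 arccos(1 − 2y/D) = 3.168 rad. Then A = (D²/8)(θ − sin θ) = 0.1798 m² and P = Dθ/2 = 1.063 m.
Hydraulic radius R = A/P = 0.1798/1.063 = 0.1692 m.
From Manning's equation, S = [nQ / (1 A R^(2/3))]² = [0.014 × 0.136 / (1 × 0.1798 × 0.1692^(2/3))]² = 0.0012.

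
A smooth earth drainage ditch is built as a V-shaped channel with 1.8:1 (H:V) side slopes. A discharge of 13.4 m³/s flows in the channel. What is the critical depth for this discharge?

At critical depth, Q² T / (g A³) = 1, i.e. A³/T = Q²/g = 13.4²/9.81 = 18.3.
Trying y = 1.42 m: A³/T = 9.353 — short.
Trying y = 2.04 m: A³/T = 57.24 — over.
Trying y = 1.62 m: A³/T = 18.08 — ≈ 18.3.

y_c = 1.62 m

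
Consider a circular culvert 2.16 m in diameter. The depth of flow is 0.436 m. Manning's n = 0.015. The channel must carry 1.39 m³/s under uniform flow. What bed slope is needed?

For a circular section of diameter D = 2.16 m at depth y = 0.436 m, the central angle is θ = 2 arccos(1 − 2y/D) = 1.864 rad. Then A = (D²/8)(θ − sin θ) = 0.5286 m² and P = Dθ/2 = 2.013 m.
Hydraulic radius R = A/P = 0.5286/2.013 = 0.2626 m.
From Manning's equation, S = [nQ / (1 A R^(2/3))]² = [0.015 × 1.39 / (1 × 0.5286 × 0.2626^(2/3))]² = 0.00925.

S = 0.00925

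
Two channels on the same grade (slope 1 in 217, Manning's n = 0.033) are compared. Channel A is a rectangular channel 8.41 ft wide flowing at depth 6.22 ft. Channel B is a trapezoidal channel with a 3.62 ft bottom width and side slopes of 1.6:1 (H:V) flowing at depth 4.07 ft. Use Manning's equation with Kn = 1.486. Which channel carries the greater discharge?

channel A

Channel A: Flow area A = b·y = 8.41 × 6.22 = 52.31 ft². Wetted perimeter P = b + 2y = 8.41 + 2×6.22 = 20.85 ft. Hydraulic radius R = A/P = 52.31/20.85 = 2.509 ft. Q_A = (1.486/0.033)·52.31·2.509^(2/3)·√0.004608 = 295.2 ft³/s.
Channel B: With bottom width b = 3.62 ft and side slope z = 1.6: A = (b + zy)y = (3.62 + 1.6×4.07)×4.07 = 41.24 ft²; P = b + 2y√(1+z²) = 3.62 + 2×4.07×1.887 = 18.98 ft. Hydraulic radius R = A/P = 41.24/18.98 = 2.173 ft. Q_B = (1.486/0.033)·41.24·2.173^(2/3)·√0.004608 = 211.5 ft³/s.
Q_A = 295.2 ft³/s vs Q_B = 211.5 ft³/s, so channel A carries more.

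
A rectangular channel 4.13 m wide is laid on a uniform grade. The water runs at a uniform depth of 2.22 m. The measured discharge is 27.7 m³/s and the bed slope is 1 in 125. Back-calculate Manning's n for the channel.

n = 0.031

Flow area A = b·y = 4.13 × 2.22 = 9.169 m². Wetted perimeter P = b + 2y = 4.13 + 2×2.22 = 8.57 m.
Hydraulic radius R = A/P = 9.169/8.57 = 1.07 m.
Rearranging Manning's equation: n = (1/Q) A R^(2/3) S^(1/2) = (1/27.7) × 9.169 × 1.07^(2/3) × √0.008 = 0.031.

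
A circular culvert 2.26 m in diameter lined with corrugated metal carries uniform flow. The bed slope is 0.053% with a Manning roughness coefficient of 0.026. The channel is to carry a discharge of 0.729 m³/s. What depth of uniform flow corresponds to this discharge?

y_n = 0.849 m

Manning's equation rearranged: A R^(2/3) = nQ / (1·√S) = 0.026 × 0.729 / (√0.00053) = 0.8233.
At y = 0.704 m: A R^(2/3) = 0.5773 — short.
At y = 0.849 m: A R^(2/3) = 0.8229 — ≈ 0.8233.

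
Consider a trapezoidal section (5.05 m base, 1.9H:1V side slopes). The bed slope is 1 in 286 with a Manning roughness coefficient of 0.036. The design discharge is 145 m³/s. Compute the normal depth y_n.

y_n = 4.02 m

Manning's equation rearranged: A R^(2/3) = nQ / (1·√S) = 0.036 × 145 / (√0.003497) = 88.28.
Try y = 5.02 m: A R^(2/3) = 143.8 — high.
Try y = 3.03 m: A R^(2/3) = 48.69 — low.
Try y = 4.02 m: A R^(2/3) = 88.51 — matches.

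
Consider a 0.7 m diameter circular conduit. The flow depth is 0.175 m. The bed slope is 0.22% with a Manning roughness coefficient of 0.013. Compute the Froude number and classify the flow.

subcritical

For a circular section of diameter D = 0.7 m at depth y = 0.175 m, the central angle is θ = 2 arccos(1 − 2y/D) = 2.094 rad. Then A = (D²/8)(θ − sin θ) = 0.07524 m² and P = Dθ/2 = 0.733 m.
Hydraulic radius R = A/P = 0.07524/0.733 = 0.1026 m.
V = (1/n) R^(2/3) √S = (1/0.013) × 0.1026^(2/3) × √0.0022 = 0.7909 m/s. Hydraulic depth D_h = A/T = 0.07524/0.6062 = 0.1241 m.
Froude number Fr = V/√(g·D_h) = 0.7909/√(9.81×0.1241) = 0.717, which is less than 1, so the flow is subcritical.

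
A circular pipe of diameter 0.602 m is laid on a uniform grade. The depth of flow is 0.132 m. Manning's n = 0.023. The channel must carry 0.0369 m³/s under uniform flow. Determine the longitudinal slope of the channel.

S = 0.00999

For a circular section of diameter D = 0.602 m at depth y = 0.132 m, the central angle is θ = 2 arccos(1 − 2y/D) = 1.949 rad. Then A = (D²/8)(θ − sin θ) = 0.04621 m² and P = Dθ/2 = 0.5867 m.
Hydraulic radius R = A/P = 0.04621/0.5867 = 0.07876 m.
From Manning's equation, S = [nQ / (1 A R^(2/3))]² = [0.023 × 0.0369 / (1 × 0.04621 × 0.07876^(2/3))]² = 0.00999.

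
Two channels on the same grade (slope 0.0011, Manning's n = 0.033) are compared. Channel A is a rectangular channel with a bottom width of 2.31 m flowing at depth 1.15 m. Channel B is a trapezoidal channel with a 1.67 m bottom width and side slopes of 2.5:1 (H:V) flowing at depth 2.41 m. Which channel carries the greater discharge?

channel B

Channel A: Flow area A = b·y = 2.31 × 1.15 = 2.656 m². Wetted perimeter P = b + 2y = 2.31 + 2×1.15 = 4.61 m. Hydraulic radius R = A/P = 2.656/4.61 = 0.5762 m. Q_A = (1/0.033)·2.656·0.5762^(2/3)·√0.0011 = 1.849 m³/s.
Channel B: With bottom width b = 1.67 m and side slope z = 2.5: A = (b + zy)y = (1.67 + 2.5×2.41)×2.41 = 18.54 m²; P = b + 2y√(1+z²) = 1.67 + 2×2.41×2.693 = 14.65 m. Hydraulic radius R = A/P = 18.54/14.65 = 1.266 m. Q_B = (1/0.033)·18.54·1.266^(2/3)·√0.0011 = 21.81 m³/s.
Q_A = 1.849 m³/s vs Q_B = 21.81 m³/s, so channel B carries more.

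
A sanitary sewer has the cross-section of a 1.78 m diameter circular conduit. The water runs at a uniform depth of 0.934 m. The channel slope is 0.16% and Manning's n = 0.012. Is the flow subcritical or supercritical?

For a circular section of diameter D = 1.78 m at depth y = 0.934 m, the central angle is θ = 2 arccos(1 − 2y/D) = 3.241 rad. Then A = (D²/8)(θ − sin θ) = 1.323 m² and P = Dθ/2 = 2.884 m.
Hydraulic radius R = A/P = 1.323/2.884 = 0.4586 m.
V = (1/n) R^(2/3) √S = (1/0.012) × 0.4586^(2/3) × √0.0016 = 1.982 m/s. Hydraulic depth D_h = A/T = 1.323/1.778 = 0.7439 m.
Froude number Fr = V/√(g·D_h) = 1.982/√(9.81×0.7439) = 0.734, which is less than 1, so the flow is subcritical.

subcritical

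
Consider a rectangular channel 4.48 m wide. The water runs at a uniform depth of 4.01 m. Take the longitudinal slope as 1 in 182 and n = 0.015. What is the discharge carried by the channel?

Flow area A = b·y = 4.48 × 4.01 = 17.96 m². Wetted perimeter P = b + 2y = 4.48 + 2×4.01 = 12.5 m.
Hydraulic radius R = A/P = 17.96/12.5 = 1.437 m.
Manning's equation: Q = (1/n) A R^(2/3) S^(1/2) = (1/0.015) × 17.96 × 1.437^(2/3) × 0.005495^(1/2) = 113 m³/s.

Q = 113 m³/s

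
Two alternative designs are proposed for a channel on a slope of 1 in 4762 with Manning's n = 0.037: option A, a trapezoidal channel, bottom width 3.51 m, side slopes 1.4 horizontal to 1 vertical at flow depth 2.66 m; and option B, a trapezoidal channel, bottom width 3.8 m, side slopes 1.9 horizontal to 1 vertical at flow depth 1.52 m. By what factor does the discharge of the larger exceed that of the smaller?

Channel A: With bottom width b = 3.51 m and side slope z = 1.4: A = (b + zy)y = (3.51 + 1.4×2.66)×2.66 = 19.24 m²; P = b + 2y√(1+z²) = 3.51 + 2×2.66×1.72 = 12.66 m. Hydraulic radius R = A/P = 19.24/12.66 = 1.52 m. Q_A = (1/0.037)·19.24·1.52^(2/3)·√0.00021 = 9.961 m³/s.
Channel B: With bottom width b = 3.8 m and side slope z = 1.9: A = (b + zy)y = (3.8 + 1.9×1.52)×1.52 = 10.17 m²; P = b + 2y√(1+z²) = 3.8 + 2×1.52×2.147 = 10.33 m. Hydraulic radius R = A/P = 10.17/10.33 = 0.9844 m. Q_B = (1/0.037)·10.17·0.9844^(2/3)·√0.00021 = 3.94 m³/s.
The larger discharge is 9.961 m³/s and the smaller is 3.94 m³/s; the ratio is 2.53.

2.53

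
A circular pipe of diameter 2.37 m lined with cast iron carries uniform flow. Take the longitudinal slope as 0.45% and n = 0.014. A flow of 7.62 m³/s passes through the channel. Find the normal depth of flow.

Manning's equation rearranged: A R^(2/3) = nQ / (1·√S) = 0.014 × 7.62 / (√0.0045) = 1.59.
At y = 1.49 m: A R^(2/3) = 2.243 — over.
At y = 0.82 m: A R^(2/3) = 0.8007 — short.
At y = 1.2 m: A R^(2/3) = 1.59 — matches.

y_n = 1.2 m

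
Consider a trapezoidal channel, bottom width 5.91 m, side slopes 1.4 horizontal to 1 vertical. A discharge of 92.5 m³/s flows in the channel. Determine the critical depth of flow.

y_c = 2.4 m

At critical depth, Q² T / (g A³) = 1, i.e. A³/T = Q²/g = 92.5²/9.81 = 872.2.
At y = 2.68 m: A³/T = 1294 — too large.
At y = 1.74 m: A³/T = 284 — too small.
At y = 2.4 m: A³/T = 871.9 — matches.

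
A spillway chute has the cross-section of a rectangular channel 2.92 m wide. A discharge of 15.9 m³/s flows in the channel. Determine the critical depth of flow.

For a rectangular channel, critical depth y_c = (q²/g)^(1/3) where q = Q/b = 15.9/2.92 = 5.445 m²/s.
So y_c = (5.445²/9.81)^(1/3) = 1.45 m.

y_c = 1.45 m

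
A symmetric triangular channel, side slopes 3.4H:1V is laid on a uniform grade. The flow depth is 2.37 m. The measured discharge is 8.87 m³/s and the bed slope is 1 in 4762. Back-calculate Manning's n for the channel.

For a triangular section with side slope z = 3.4: A = zy² = 3.4×2.37² = 19.1 m²; P = 2y√(1+z²) = 2×2.37×3.544 = 16.8 m.
Hydraulic radius R = A/P = 19.1/16.8 = 1.137 m.
Rearranging Manning's equation: n = (1/Q) A R^(2/3) S^(1/2) = (1/8.87) × 19.1 × 1.137^(2/3) × √0.00021 = 0.034.

n = 0.034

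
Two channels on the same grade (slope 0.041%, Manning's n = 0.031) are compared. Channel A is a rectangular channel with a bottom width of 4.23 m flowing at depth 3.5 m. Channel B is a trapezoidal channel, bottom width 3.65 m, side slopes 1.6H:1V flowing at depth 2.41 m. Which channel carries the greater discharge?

Channel A: Flow area A = b·y = 4.23 × 3.5 = 14.81 m². Wetted perimeter P = b + 2y = 4.23 + 2×3.5 = 11.23 m. Hydraulic radius R = A/P = 14.81/11.23 = 1.318 m. Q_A = (1/0.031)·14.81·1.318^(2/3)·√0.00041 = 11.63 m³/s.
Channel B: With bottom width b = 3.65 m and side slope z = 1.6: A = (b + zy)y = (3.65 + 1.6×2.41)×2.41 = 18.09 m²; P = b + 2y√(1+z²) = 3.65 + 2×2.41×1.887 = 12.74 m. Hydraulic radius R = A/P = 18.09/12.74 = 1.419 m. Q_B = (1/0.031)·18.09·1.419^(2/3)·√0.00041 = 14.92 m³/s.
Q_A = 11.63 m³/s vs Q_B = 14.92 m³/s, so channel B carries more.

channel B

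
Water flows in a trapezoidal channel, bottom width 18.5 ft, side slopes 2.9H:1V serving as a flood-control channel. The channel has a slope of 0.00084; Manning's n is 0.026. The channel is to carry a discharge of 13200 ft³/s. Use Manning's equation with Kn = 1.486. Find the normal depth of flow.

y_n = 20.5 ft

Manning's equation rearranged: A R^(2/3) = nQ / (1.486·√S) = 0.026 × 13200 / (1.486 × √0.00084) = 7969.
Try y = 17.7 ft: A R^(2/3) = 5631 — too small.
Try y = 25.9 ft: A R^(2/3) = 13860 — too large.
Try y = 20.5 ft: A R^(2/3) = 7940 — ≈ 7969.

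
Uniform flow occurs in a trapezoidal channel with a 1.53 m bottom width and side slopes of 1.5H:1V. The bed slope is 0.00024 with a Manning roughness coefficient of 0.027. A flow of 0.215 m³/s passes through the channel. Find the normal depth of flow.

Manning's equation rearranged: A R^(2/3) = nQ / (1·√S) = 0.027 × 0.215 / (√0.00024) = 0.3747.
At y = 0.483 m: A R^(2/3) = 0.523 — high.
At y = 0.403 m: A R^(2/3) = 0.3755 — matches.

y_n = 0.403 m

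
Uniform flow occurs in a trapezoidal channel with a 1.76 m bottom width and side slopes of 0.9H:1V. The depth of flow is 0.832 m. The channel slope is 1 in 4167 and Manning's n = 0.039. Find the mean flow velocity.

With bottom width b = 1.76 m and side slope z = 0.9: A = (b + zy)y = (1.76 + 0.9×0.832)×0.832 = 2.087 m²; P = b + 2y√(1+z²) = 1.76 + 2×0.832×1.345 = 3.999 m.
Hydraulic radius R = A/P = 2.087/3.999 = 0.522 m.
From Manning's equation, V = (1/n) R^(2/3) S^(1/2) = (1/0.039) × 0.522^(2/3) × 0.00024^(1/2) = 0.258 m/s.

V = 0.258 m/s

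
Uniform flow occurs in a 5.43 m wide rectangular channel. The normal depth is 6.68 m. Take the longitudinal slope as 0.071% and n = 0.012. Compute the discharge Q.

Flow area A = b·y = 5.43 × 6.68 = 36.27 m². Wetted perimeter P = b + 2y = 5.43 + 2×6.68 = 18.79 m.
Hydraulic radius R = A/P = 36.27/18.79 = 1.93 m.
Manning's equation: Q = (1/n) A R^(2/3) S^(1/2) = (1/0.012) × 36.27 × 1.93^(2/3) × 0.00071^(1/2) = 125 m³/s.

Q = 125 m³/s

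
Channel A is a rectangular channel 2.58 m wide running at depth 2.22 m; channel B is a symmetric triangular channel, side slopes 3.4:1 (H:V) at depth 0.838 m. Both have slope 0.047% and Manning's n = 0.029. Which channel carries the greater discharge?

Channel A: Flow area A = b·y = 2.58 × 2.22 = 5.728 m². Wetted perimeter P = b + 2y = 2.58 + 2×2.22 = 7.02 m. Hydraulic radius R = A/P = 5.728/7.02 = 0.8159 m. Q_A = (1/0.029)·5.728·0.8159^(2/3)·√0.00047 = 3.739 m³/s.
Channel B: For a triangular section with side slope z = 3.4: A = zy² = 3.4×0.838² = 2.388 m²; P = 2y√(1+z²) = 2×0.838×3.544 = 5.94 m. Hydraulic radius R = A/P = 2.388/5.94 = 0.402 m. Q_B = (1/0.029)·2.388·0.402^(2/3)·√0.00047 = 0.9722 m³/s.
Q_A = 3.739 m³/s vs Q_B = 0.9722 m³/s, so channel A carries more.

channel A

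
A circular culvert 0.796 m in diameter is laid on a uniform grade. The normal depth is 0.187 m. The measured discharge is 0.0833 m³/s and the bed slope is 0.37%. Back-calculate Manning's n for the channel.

n = 0.015

For a circular section of diameter D = 0.796 m at depth y = 0.187 m, the central angle is θ = 2 arccos(1 − 2y/D) = 2.024 rad. Then A = (D²/8)(θ − sin θ) = 0.0891 m² and P = Dθ/2 = 0.8056 m.
Hydraulic radius R = A/P = 0.0891/0.8056 = 0.1106 m.
Rearranging Manning's equation: n = (1/Q) A R^(2/3) S^(1/2) = (1/0.0833) × 0.0891 × 0.1106^(2/3) × √0.0037 = 0.015.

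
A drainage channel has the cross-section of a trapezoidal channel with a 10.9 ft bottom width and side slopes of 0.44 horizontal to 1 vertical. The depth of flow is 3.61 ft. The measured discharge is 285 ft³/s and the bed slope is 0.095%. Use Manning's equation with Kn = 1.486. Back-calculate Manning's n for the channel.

With bottom width b = 10.9 ft and side slope z = 0.44: A = (b + zy)y = (10.9 + 0.44×3.61)×3.61 = 45.08 ft²; P = b + 2y√(1+z²) = 10.9 + 2×3.61×1.093 = 18.79 ft.
Hydraulic radius R = A/P = 45.08/18.79 = 2.4 ft.
Rearranging Manning's equation: n = (1.486/Q) A R^(2/3) S^(1/2) = (1.486/285) × 45.08 × 2.4^(2/3) × √0.00095 = 0.013.

n = 0.013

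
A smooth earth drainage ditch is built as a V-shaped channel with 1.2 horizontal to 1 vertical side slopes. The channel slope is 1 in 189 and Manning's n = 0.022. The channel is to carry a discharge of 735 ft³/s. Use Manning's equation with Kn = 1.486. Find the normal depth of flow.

y_n = 7.76 ft

Manning's equation rearranged: A R^(2/3) = nQ / (1.486·√S) = 0.022 × 735 / (1.486 × √0.005291) = 149.6.
Trying y = 9.18 ft: A R^(2/3) = 234.3 — over.
Trying y = 6.06 ft: A R^(2/3) = 77.4 — short.
Trying y = 7.76 ft: A R^(2/3) = 149.7 — ≈ 149.6.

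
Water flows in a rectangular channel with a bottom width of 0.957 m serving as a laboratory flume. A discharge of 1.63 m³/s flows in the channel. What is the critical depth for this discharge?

y_c = 0.666 m

For a rectangular channel, critical depth y_c = (q²/g)^(1/3) where q = Q/b = 1.63/0.957 = 1.703 m²/s.
So y_c = (1.703²/9.81)^(1/3) = 0.666 m.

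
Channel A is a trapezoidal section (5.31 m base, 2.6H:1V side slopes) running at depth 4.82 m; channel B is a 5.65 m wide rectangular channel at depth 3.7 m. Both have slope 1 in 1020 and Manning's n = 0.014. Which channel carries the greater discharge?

channel A

Channel A: With bottom width b = 5.31 m and side slope z = 2.6: A = (b + zy)y = (5.31 + 2.6×4.82)×4.82 = 86 m²; P = b + 2y√(1+z²) = 5.31 + 2×4.82×2.786 = 32.16 m. Hydraulic radius R = A/P = 86/32.16 = 2.674 m. Q_A = (1/0.014)·86·2.674^(2/3)·√0.0009804 = 370.5 m³/s.
Channel B: Flow area A = b·y = 5.65 × 3.7 = 20.91 m². Wetted perimeter P = b + 2y = 5.65 + 2×3.7 = 13.05 m. Hydraulic radius R = A/P = 20.91/13.05 = 1.602 m. Q_B = (1/0.014)·20.91·1.602^(2/3)·√0.0009804 = 64.01 m³/s.
Q_A = 370.5 m³/s vs Q_B = 64.01 m³/s, so channel A carries more.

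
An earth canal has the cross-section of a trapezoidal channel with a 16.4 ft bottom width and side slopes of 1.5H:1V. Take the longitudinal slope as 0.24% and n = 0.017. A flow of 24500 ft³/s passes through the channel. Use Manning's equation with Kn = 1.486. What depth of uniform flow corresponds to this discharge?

Manning's equation rearranged: A R^(2/3) = nQ / (1.486·√S) = 0.017 × 24500 / (1.486 × √0.0024) = 5721.
Try y = 20 ft: A R^(2/3) = 4445 — too small.
Try y = 22.4 ft: A R^(2/3) = 5715 — ≈ 5721.

y_n = 22.4 ft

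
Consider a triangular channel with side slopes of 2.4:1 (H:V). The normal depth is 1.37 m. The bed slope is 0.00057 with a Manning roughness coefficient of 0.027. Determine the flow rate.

Q = 2.93 m³/s

For a triangular section with side slope z = 2.4: A = zy² = 2.4×1.37² = 4.505 m²; P = 2y√(1+z²) = 2×1.37×2.6 = 7.124 m.
Hydraulic radius R = A/P = 4.505/7.124 = 0.6323 m.
Manning's equation: Q = (1/n) A R^(2/3) S^(1/2) = (1/0.027) × 4.505 × 0.6323^(2/3) × 0.00057^(1/2) = 2.93 m³/s.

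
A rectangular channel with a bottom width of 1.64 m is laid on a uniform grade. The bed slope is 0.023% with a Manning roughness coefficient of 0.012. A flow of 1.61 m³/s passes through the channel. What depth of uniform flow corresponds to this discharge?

y_n = 1.24 m

Manning's equation rearranged: A R^(2/3) = nQ / (1·√S) = 0.012 × 1.61 / (√0.00023) = 1.274.
At y = 0.947 m: A R^(2/3) = 0.8977 — low.
At y = 1.43 m: A R^(2/3) = 1.519 — high.
At y = 1.24 m: A R^(2/3) = 1.27 — close enough.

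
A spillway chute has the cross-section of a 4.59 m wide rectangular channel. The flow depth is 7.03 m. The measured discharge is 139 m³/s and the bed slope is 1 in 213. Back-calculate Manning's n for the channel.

n = 0.0229

Flow area A = b·y = 4.59 × 7.03 = 32.27 m². Wetted perimeter P = b + 2y = 4.59 + 2×7.03 = 18.65 m.
Hydraulic radius R = A/P = 32.27/18.65 = 1.73 m.
Rearranging Manning's equation: n = (1/Q) A R^(2/3) S^(1/2) = (1/139) × 32.27 × 1.73^(2/3) × √0.004695 = 0.0229.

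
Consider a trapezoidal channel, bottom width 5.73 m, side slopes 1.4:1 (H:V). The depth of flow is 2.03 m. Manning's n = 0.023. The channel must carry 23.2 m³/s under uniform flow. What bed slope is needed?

With bottom width b = 5.73 m and side slope z = 1.4: A = (b + zy)y = (5.73 + 1.4×2.03)×2.03 = 17.4 m²; P = b + 2y√(1+z²) = 5.73 + 2×2.03×1.72 = 12.72 m.
Hydraulic radius R = A/P = 17.4/12.72 = 1.369 m.
From Manning's equation, S = [nQ / (1 A R^(2/3))]² = [0.023 × 23.2 / (1 × 17.4 × 1.369^(2/3))]² = 0.000619.

S = 0.000619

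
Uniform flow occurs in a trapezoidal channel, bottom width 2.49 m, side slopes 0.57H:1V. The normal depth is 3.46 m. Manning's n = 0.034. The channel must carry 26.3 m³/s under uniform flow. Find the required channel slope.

S = 0.00199

With bottom width b = 2.49 m and side slope z = 0.57: A = (b + zy)y = (2.49 + 0.57×3.46)×3.46 = 15.44 m²; P = b + 2y√(1+z²) = 2.49 + 2×3.46×1.151 = 10.46 m.
Hydraulic radius R = A/P = 15.44/10.46 = 1.477 m.
From Manning's equation, S = [nQ / (1 A R^(2/3))]² = [0.034 × 26.3 / (1 × 15.44 × 1.477^(2/3))]² = 0.00199.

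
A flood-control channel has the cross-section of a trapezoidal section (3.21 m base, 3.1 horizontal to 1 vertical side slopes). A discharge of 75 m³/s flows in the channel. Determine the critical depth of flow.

At critical depth, Q² T / (g A³) = 1, i.e. A³/T = Q²/g = 75²/9.81 = 573.4.
At y = 1.9 m: A³/T = 344.8 — too small.
At y = 2.65 m: A³/T = 1413 — too large.
At y = 2.15 m: A³/T = 578.6 — close enough.

y_c = 2.15 m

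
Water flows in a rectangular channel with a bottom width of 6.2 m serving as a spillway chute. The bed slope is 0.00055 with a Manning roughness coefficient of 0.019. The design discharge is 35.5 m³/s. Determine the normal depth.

Manning's equation rearranged: A R^(2/3) = nQ / (1·√S) = 0.019 × 35.5 / (√0.00055) = 28.76.
At y = 4.01 m: A R^(2/3) = 36.08 — over.
At y = 3.37 m: A R^(2/3) = 28.76 — matches.

y_n = 3.37 m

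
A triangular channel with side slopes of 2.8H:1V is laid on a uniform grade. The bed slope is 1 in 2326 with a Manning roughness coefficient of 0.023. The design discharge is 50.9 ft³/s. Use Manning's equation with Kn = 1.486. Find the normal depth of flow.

Manning's equation rearranged: A R^(2/3) = nQ / (1.486·√S) = 0.023 × 50.9 / (1.486 × √0.0004299) = 38.
Try y = 3.81 ft: A R^(2/3) = 60.01 — over.
Try y = 2.35 ft: A R^(2/3) = 16.54 — short.
Try y = 3.21 ft: A R^(2/3) = 38 — close enough.

y_n = 3.21 ft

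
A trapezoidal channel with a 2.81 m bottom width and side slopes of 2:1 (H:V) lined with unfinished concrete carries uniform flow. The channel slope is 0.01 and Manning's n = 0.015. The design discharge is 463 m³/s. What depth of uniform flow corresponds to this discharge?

Manning's equation rearranged: A R^(2/3) = nQ / (1·√S) = 0.015 × 463 / (√0.01) = 69.45.
At y = 3.46 m: A R^(2/3) = 50.58 — short.
At y = 4.86 m: A R^(2/3) = 111.6 — over.
At y = 3.97 m: A R^(2/3) = 69.44 — matches.

y_n = 3.97 m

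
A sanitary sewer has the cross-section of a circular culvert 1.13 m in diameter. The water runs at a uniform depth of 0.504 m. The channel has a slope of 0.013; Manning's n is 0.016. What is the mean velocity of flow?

V = 2.92 m/s

For a circular section of diameter D = 1.13 m at depth y = 0.504 m, the central angle is θ = 2 arccos(1 − 2y/D) = 2.925 rad. Then A = (D²/8)(θ − sin θ) = 0.4326 m² and P = Dθ/2 = 1.653 m.
Hydraulic radius R = A/P = 0.4326/1.653 = 0.2618 m.
From Manning's equation, V = (1/n) R^(2/3) S^(1/2) = (1/0.016) × 0.2618^(2/3) × 0.013^(1/2) = 2.92 m/s.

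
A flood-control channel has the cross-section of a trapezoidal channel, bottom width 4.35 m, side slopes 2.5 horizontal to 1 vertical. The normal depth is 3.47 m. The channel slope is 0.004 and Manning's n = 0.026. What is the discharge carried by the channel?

With bottom width b = 4.35 m and side slope z = 2.5: A = (b + zy)y = (4.35 + 2.5×3.47)×3.47 = 45.2 m²; P = b + 2y√(1+z²) = 4.35 + 2×3.47×2.693 = 23.04 m.
Hydraulic radius R = A/P = 45.2/23.04 = 1.962 m.
Manning's equation: Q = (1/n) A R^(2/3) S^(1/2) = (1/0.026) × 45.2 × 1.962^(2/3) × 0.004^(1/2) = 172 m³/s.

Q = 172 m³/s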